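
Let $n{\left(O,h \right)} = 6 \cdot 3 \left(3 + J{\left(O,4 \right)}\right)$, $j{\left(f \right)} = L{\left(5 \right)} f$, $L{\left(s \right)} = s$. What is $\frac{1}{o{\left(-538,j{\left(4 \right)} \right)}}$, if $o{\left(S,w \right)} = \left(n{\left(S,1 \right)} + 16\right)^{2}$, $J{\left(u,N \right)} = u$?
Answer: $\frac{1}{92428996} \approx 1.0819 \cdot 10^{-8}$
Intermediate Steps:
$j{\left(f \right)} = 5 f$
$n{\left(O,h \right)} = 54 + 18 O$ ($n{\left(O,h \right)} = 6 \cdot 3 \left(3 + O\right) = 18 \left(3 + O\right) = 54 + 18 O$)
$o{\left(S,w \right)} = \left(70 + 18 S\right)^{2}$ ($o{\left(S,w \right)} = \left(\left(54 + 18 S\right) + 16\right)^{2} = \left(70 + 18 S\right)^{2}$)
$\frac{1}{o{\left(-538,j{\left(4 \right)} \right)}} = \frac{1}{4 \left(35 + 9 \left(-538\right)\right)^{2}} = \frac{1}{4 \left(35 - 4842\right)^{2}} = \frac{1}{4 \left(-4807\right)^{2}} = \frac{1}{4 \cdot 23107249} = \frac{1}{92428996}$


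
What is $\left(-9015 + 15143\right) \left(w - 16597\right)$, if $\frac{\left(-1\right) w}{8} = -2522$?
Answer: $21932112$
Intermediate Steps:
$w = 20176$ ($w = \left(-8\right) \left(-2522\right) = 20176$)
$\left(-9015 + 15143\right) \left(w - 16597\right) = \left(-9015 + 15143\right) \left(20176 - 16597\right) = 6128 \cdot 3579 = 21932112$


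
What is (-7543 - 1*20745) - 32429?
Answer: -60717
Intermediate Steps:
(-7543 - 1*20745) - 32429 = (-7543 - 20745) - 32429 = -28288 - 32429 = -60717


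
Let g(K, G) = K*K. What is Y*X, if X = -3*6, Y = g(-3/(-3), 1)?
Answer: -18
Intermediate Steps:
g(K, G) = K²
Y = 1 (Y = (-3/(-3))² = (-3*(-⅓))² = 1² = 1)
X = -18
Y*X = 1*(-18) = -18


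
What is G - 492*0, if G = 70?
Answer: 70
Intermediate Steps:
G - 492*0 = 70 - 492*0 = 70 - 82*0 = 70 + 0 = 70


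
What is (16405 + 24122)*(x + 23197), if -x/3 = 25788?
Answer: -2195226009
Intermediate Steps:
x = -77364 (x = -3*25788 = -77364)
(16405 + 24122)*(x + 23197) = (16405 + 24122)*(-77364 + 23197) = 40527*(-54167) = -2195226009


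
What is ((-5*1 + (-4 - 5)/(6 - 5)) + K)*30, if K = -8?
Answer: -660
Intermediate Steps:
((-5*1 + (-4 - 5)/(6 - 5)) + K)*30 = ((-5*1 + (-4 - 5)/(6 - 5)) - 8)*30 = ((-5 - 9/1) - 8)*30 = ((-5 - 9*1) - 8)*30 = ((-5 - 9) - 8)*30 = (-14 - 8)*30 = -22*30 = -660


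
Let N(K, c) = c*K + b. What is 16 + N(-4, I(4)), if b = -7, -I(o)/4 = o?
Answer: 73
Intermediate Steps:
I(o) = -4*o
N(K, c) = -7 + K*c (N(K, c) = c*K - 7 = K*c - 7 = -7 + K*c)
16 + N(-4, I(4)) = 16 + (-7 - (-16)*4) = 16 + (-7 - 4*(-16)) = 16 + (-7 + 64) = 16 + 57 = 73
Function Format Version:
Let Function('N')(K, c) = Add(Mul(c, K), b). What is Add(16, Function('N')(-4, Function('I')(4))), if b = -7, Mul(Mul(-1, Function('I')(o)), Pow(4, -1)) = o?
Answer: 73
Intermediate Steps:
Function('I')(o) = Mul(-4, o)
Function('N')(K, c) = Add(-7, Mul(K, c)) (Function('N')(K, c) = Add(Mul(c, K), -7) = Add(Mul(K, c), -7) = Add(-7, Mul(K, c)))
Add(16, Function('N')(-4, Function('I')(4))) = Add(16, Add(-7, Mul(-4, Mul(-4, 4)))) = Add(16, Add(-7, Mul(-4, -16))) = Add(16, Add(-7, 64)) = Add(16, 57) = 73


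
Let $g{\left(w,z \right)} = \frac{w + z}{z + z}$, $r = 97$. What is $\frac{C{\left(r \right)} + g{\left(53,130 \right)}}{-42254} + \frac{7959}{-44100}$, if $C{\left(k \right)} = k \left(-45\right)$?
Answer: $- \frac{89040173}{1153534200} \approx -0.077189$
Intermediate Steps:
$g{\left(w,z \right)} = \frac{w + z}{2 z}$
$C{\left(k \right)} = - 45 k$
$\frac{C{\left(r \right)} + g{\left(53,130 \right)}}{-42254} + \frac{7959}{-44100} = \frac{\left(-45\right) 97 + \frac{53 + 130}{2 \cdot 130}}{-42254} + \frac{7959}{-44100} = \left(-4365 + \frac{1}{2} \cdot \frac{1}{130} \cdot 183\right) \left(- \frac{1}{42254}\right) + 7959 \left(- \frac{1}{44100}\right) = \left(-4365 + \frac{183}{260}\right) \left(- \frac{1}{42254}\right) - \frac{379}{2100} = \left(- \frac{1134717}{260}\right) \left(- \frac{1}{42254}\right) - \frac{379}{2100} = \frac{1134717}{10986040} - \frac{379}{2100} = - \frac{89040173}{1153534200}$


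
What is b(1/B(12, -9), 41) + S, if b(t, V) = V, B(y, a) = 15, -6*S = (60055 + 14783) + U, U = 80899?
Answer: -155491/6 ≈ -25915.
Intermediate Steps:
S = -155737/6 (S = -((60055 + 14783) + 80899)/6 = -(74838 + 80899)/6 = -⅙*155737 = -155737/6 ≈ -25956.)
b(1/B(12, -9), 41) + S = 41 - 155737/6 = -155491/6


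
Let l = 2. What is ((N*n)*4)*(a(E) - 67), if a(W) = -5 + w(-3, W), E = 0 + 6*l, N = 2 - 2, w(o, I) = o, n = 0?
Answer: 0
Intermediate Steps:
N = 0
E = 12 (E = 0 + 6*2 = 0 + 12 = 12)
a(W) = -8 (a(W) = -5 - 3 = -8)
((N*n)*4)*(a(E) - 67) = ((0*0)*4)*(-8 - 67) = (0*4)*(-75) = 0*(-75) = 0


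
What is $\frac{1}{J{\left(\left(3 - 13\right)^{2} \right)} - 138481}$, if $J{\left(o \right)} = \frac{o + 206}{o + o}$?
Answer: $- \frac{100}{13847947} \approx -7.2213 \cdot 10^{-6}$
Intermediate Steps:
$J{\left(o \right)} = \frac{206 + o}{2 o}$
$\frac{1}{J{\left(\left(3 - 13\right)^{2} \right)} - 138481} = \frac{1}{\frac{206 + \left(3 - 13\right)^{2}}{2 \left(3 - 13\right)^{2}} - 138481} = \frac{1}{\frac{206 + \left(-10\right)^{2}}{2 \left(-10\right)^{2}} - 138481} = \frac{1}{\frac{206 + 100}{2 \cdot 100} - 138481} = \frac{1}{\frac{1}{2} \cdot \frac{1}{100} \cdot 306 - 138481} = \frac{1}{\frac{153}{100} - 138481} = \frac{1}{- \frac{13847947}{100}} = - \frac{100}{13847947}$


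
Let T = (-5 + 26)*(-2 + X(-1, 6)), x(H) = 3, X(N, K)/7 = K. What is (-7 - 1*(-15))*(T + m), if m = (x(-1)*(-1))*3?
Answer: 6648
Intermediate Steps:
X(N, K) = 7*K
T = 840 (T = (-5 + 26)*(-2 + 7*6) = 21*(-2 + 42) = 21*40 = 840)
m = -9 (m = (3*(-1))*3 = -3*3 = -9)
(-7 - 1*(-15))*(T + m) = (-7 - 1*(-15))*(840 - 9) = (-7 + 15)*831 = 8*831 = 6648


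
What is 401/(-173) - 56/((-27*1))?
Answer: -1139/4671 ≈ -0.24384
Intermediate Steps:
401/(-173) - 56/((-27*1)) = 401*(-1/173) - 56/(-27) = -401/173 - 56*(-1/27) = -401/173 + 56/27 = -1139/4671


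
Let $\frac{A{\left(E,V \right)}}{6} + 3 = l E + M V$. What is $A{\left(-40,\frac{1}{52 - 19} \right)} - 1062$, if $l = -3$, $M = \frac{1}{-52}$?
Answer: $- \frac{102961}{286} \approx -360.0$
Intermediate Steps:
$M = - \frac{1}{52} \approx -0.019231$
$A{\left(E,V \right)} = -18 - 18 E - \frac{3 V}{26}$ ($A{\left(E,V \right)} = -18 + 6 \left(- 3 E - \frac{V}{52}\right) = -18 - \left(18 E + \frac{3 V}{26}\right) = -18 - 18 E - \frac{3 V}{26}$)
$A{\left(-40,\frac{1}{52 - 19} \right)} - 1062 = \left(-18 - -720 - \frac{3}{26 \left(52 - 19\right)}\right) - 1062 = \left(-18 + 720 - \frac{3}{26 \cdot 33}\right) - 1062 = \left(-18 + 720 - \frac{1}{286}\right) - 1062 = \frac{200771}{286} - 1062 = - \frac{102961}{286}$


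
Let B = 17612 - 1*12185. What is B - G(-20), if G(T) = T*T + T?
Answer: 5047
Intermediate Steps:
G(T) = T + T**2 (G(T) = T**2 + T = T + T**2)
B = 5427 (B = 17612 - 12185 = 5427)
B - G(-20) = 5427 - (-20)*(1 - 20) = 5427 - (-20)*(-19) = 5427 - 1*380 = 5427 - 380 = 5047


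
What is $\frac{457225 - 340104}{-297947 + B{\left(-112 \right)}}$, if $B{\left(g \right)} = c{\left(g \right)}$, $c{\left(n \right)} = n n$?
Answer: $- \frac{117121}{285403} \approx -0.41037$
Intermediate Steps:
$c{\left(n \right)} = n^{2}$
$B{\left(g \right)} = g^{2}$
$\frac{457225 - 340104}{-297947 + B{\left(-112 \right)}} = \frac{457225 - 340104}{-297947 + \left(-112\right)^{2}} = \frac{117121}{-297947 + 12544} = \frac{117121}{-285403} = 117121 \left(- \frac{1}{285403}\right) = - \frac{117121}{285403}$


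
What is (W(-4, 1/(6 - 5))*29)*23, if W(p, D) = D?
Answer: 667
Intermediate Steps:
(W(-4, 1/(6 - 5))*29)*23 = (29/(6 - 5))*23 = (29/1)*23 = (1*29)*23 = 29*23 = 667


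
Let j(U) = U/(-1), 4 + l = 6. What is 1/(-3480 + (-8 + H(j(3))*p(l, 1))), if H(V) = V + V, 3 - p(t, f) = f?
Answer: -1/3500 ≈ -0.00028571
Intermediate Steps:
l = 2 (l = -4 + 6 = 2)
j(U) = -U (j(U) = U*(-1) = -U)
p(t, f) = 3 - f
H(V) = 2*V
1/(-3480 + (-8 + H(j(3))*p(l, 1))) = 1/(-3480 + (-8 + (2*(-1*3))*(3 - 1*1))) = 1/(-3480 + (-8 + (2*(-3))*(3 - 1))) = 1/(-3480 + (-8 - 6*2)) = 1/(-3480 + (-8 - 12)) = 1/(-3480 - 20) = 1/(-3500) = -1/3500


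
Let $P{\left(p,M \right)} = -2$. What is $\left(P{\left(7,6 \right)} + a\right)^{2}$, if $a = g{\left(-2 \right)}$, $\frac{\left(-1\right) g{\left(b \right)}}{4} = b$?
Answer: $36$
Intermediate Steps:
$g{\left(b \right)} = - 4 b$
$a = 8$ ($a = \left(-4\right) \left(-2\right) = 8$)
$\left(P{\left(7,6 \right)} + a\right)^{2} = \left(-2 + 8\right)^{2} = 6^{2} = 36$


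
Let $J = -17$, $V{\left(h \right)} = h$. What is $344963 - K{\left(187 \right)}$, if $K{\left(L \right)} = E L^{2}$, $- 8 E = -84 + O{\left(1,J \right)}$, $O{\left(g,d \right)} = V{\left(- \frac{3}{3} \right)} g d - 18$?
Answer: $- \frac{212661}{8} \approx -26583.0$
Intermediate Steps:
$O{\left(g,d \right)} = -18 - d g$ ($O{\left(g,d \right)} = - \frac{3}{3} g d - 18 = \left(-3\right) \frac{1}{3} g d - 18 = - g d - 18 = - d g - 18 = -18 - d g$)
$E = \frac{85}{8}$ ($E = - \frac{-84 - \left(18 - 17\right)}{8} = - \frac{-84 + \left(-18 + 17\right)}{8} = - \frac{-84 - 1}{8} = \left(- \frac{1}{8}\right) \left(-85\right) = \frac{85}{8} \approx 10.625$)
$K{\left(L \right)} = \frac{85 L^{2}}{8}$
$344963 - K{\left(187 \right)} = 344963 - \frac{85 \cdot 187^{2}}{8} = 344963 - \frac{85}{8} \cdot 34969 = 344963 - \frac{2972365}{8} = - \frac{212661}{8}$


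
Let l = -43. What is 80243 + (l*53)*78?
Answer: -97519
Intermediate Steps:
80243 + (l*53)*78 = 80243 - 43*53*78 = 80243 - 2279*78 = 80243 - 177762 = -97519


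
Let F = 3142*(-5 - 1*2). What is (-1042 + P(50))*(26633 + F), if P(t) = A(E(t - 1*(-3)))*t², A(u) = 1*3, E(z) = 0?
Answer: 29958662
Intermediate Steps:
A(u) = 3
P(t) = 3*t²
F = -21994 (F = 3142*(-5 - 2) = 3142*(-7) = -21994)
(-1042 + P(50))*(26633 + F) = (-1042 + 3*50²)*(26633 - 21994) = (-1042 + 3*2500)*4639 = (-1042 + 7500)*4639 = 6458*4639 = 29958662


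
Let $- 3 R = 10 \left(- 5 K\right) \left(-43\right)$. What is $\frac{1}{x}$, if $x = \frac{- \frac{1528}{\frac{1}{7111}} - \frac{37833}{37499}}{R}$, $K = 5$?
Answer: $\frac{16124570}{48893936667} \approx 0.00032979$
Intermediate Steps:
$R = - \frac{10750}{3}$ ($R = - \frac{10 \left(\left(-5\right) 5\right) \left(-43\right)}{3} = - \frac{10 \left(-25\right) \left(-43\right)}{3} = - \frac{\left(-250\right) \left(-43\right)}{3} = \left(- \frac{1}{3}\right) 10750 = - \frac{10750}{3} \approx -3583.3$)
$x = \frac{48893936667}{16124570}$ ($x = \frac{- \frac{1528}{\frac{1}{7111}} - \frac{37833}{37499}}{- \frac{10750}{3}} = \left(- 1528 \frac{1}{\frac{1}{7111}} - \frac{37833}{37499}\right) \left(- \frac{3}{10750}\right) = \left(\left(-1528\right) 7111 - \frac{37833}{37499}\right) \left(- \frac{3}{10750}\right) = \left(-10865608 - \frac{37833}{37499}\right) \left(- \frac{3}{10750}\right) = \left(- \frac{407449472225}{37499}\right) \left(- \frac{3}{10750}\right) = \frac{48893936667}{16124570} \approx 3032.3$)
$\frac{1}{x} = \frac{1}{\frac{48893936667}{16124570}} = \frac{16124570}{48893936667}$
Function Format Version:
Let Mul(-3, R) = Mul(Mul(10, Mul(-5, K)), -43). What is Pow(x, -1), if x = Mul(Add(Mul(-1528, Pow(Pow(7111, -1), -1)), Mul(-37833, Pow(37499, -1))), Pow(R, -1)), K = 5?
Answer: Rational(16124570, 48893936667) ≈ 0.00032979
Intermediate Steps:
R = Rational(-10750, 3) (R = Mul(Rational(-1, 3), Mul(Mul(10, Mul(-5, 5)), -43)) = Mul(Rational(-1, 3), Mul(Mul(10, -25), -43)) = Mul(Rational(-1, 3), Mul(-250, -43)) = Mul(Rational(-1, 3), 10750) = Rational(-10750, 3) ≈ -3583.3)
x = Rational(48893936667, 16124570) (x = Mul(Add(Mul(-1528, Pow(Pow(7111, -1), -1)), Mul(-37833, Pow(37499, -1))), Pow(Rational(-10750, 3), -1)) = Mul(Add(Mul(-1528, Pow(Rational(1, 7111), -1)), Mul(-37833, Rational(1, 37499))), Rational(-3, 10750)) = Mul(Add(Mul(-1528, 7111), Rational(-37833, 37499)), Rational(-3, 10750)) = Mul(Add(-10865608, Rational(-37833, 37499)), Rational(-3, 10750)) = Mul(Rational(-407449472225, 37499), Rational(-3, 10750)) = Rational(48893936667, 16124570) ≈ 3032.3)
Pow(x, -1) = Pow(Rational(48893936667, 16124570), -1) = Rational(16124570, 48893936667)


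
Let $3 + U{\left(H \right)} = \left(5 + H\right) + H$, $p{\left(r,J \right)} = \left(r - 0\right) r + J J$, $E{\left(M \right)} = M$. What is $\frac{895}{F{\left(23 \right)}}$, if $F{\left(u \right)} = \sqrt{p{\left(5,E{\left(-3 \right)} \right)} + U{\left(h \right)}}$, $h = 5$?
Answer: $\frac{895 \sqrt{46}}{46} \approx 131.96$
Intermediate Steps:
$p{\left(r,J \right)} = J^{2} + r^{2}$ ($p{\left(r,J \right)} = \left(r + 0\right) r + J^{2} = r r + J^{2} = r^{2} + J^{2} = J^{2} + r^{2}$)
$U{\left(H \right)} = 2 + 2 H$ ($U{\left(H \right)} = -3 + \left(\left(5 + H\right) + H\right) = -3 + \left(5 + 2 H\right) = 2 + 2 H$)
$F{\left(u \right)} = \sqrt{46}$ ($F{\left(u \right)} = \sqrt{\left(\left(-3\right)^{2} + 5^{2}\right) + \left(2 + 2 \cdot 5\right)} = \sqrt{\left(9 + 25\right) + \left(2 + 10\right)} = \sqrt{34 + 12} = \sqrt{46}$)
$\frac{895}{F{\left(23 \right)}} = \frac{895}{\sqrt{46}} = 895 \frac{\sqrt{46}}{46} = \frac{895 \sqrt{46}}{46}$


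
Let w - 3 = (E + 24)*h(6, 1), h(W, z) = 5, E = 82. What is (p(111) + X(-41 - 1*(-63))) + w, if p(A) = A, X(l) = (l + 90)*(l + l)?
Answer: 5572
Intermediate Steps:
X(l) = 2*l*(90 + l) (X(l) = (90 + l)*(2*l) = 2*l*(90 + l))
w = 533 (w = 3 + (82 + 24)*5 = 3 + 106*5 = 3 + 530 = 533)
(p(111) + X(-41 - 1*(-63))) + w = (111 + 2*(-41 - 1*(-63))*(90 + (-41 - 1*(-63)))) + 533 = (111 + 2*(-41 + 63)*(90 + (-41 + 63))) + 533 = (111 + 2*22*(90 + 22)) + 533 = (111 + 2*22*112) + 533 = (111 + 4928) + 533 = 5039 + 533 = 5572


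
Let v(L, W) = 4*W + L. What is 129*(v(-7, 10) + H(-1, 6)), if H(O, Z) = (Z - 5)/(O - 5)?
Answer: 8471/2 ≈ 4235.5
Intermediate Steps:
v(L, W) = L + 4*W
H(O, Z) = (-5 + Z)/(-5 + O)
129*(v(-7, 10) + H(-1, 6)) = 129*((-7 + 4*10) + (-5 + 6)/(-5 - 1)) = 129*((-7 + 40) + 1/(-6)) = 129*(33 - ⅙*1) = 129*(33 - ⅙) = 129*(197/6) = 8471/2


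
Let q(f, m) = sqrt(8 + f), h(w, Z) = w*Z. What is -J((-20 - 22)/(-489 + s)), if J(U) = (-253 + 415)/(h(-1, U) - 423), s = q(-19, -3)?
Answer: 455280183/1189028515 - 189*I*sqrt(11)/1189028515 ≈ 0.3829 - 5.2719e-7*I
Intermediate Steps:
h(w, Z) = Z*w
s = I*sqrt(11) (s = sqrt(8 - 19) = sqrt(-11) = I*sqrt(11) ≈ 3.3166*I)
J(U) = 162/(-423 - U) (J(U) = (-253 + 415)/(U*(-1) - 423) = 162/(-U - 423) = 162/(-423 - U))
-J((-20 - 22)/(-489 + s)) = -162/(-423 - (-20 - 22)/(-489 + I*sqrt(11))) = -162/(-423 - (-42)/(-489 + I*sqrt(11))) = -162/(-423 + 42/(-489 + I*sqrt(11)))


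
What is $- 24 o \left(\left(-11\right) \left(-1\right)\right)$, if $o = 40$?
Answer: $-10560$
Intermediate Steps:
$- 24 o \left(\left(-11\right) \left(-1\right)\right) = \left(-24\right) 40 \left(\left(-11\right) \left(-1\right)\right) = \left(-960\right) 11 = -10560$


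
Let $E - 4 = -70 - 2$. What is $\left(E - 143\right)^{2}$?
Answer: $44521$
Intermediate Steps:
$E = -68$ ($E = 4 - 72 = -68$)
$\left(E - 143\right)^{2} = \left(-68 - 143\right)^{2} = \left(-211\right)^{2} = 44521$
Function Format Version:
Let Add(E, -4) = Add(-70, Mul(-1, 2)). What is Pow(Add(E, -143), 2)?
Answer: 44521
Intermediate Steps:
E = -68 (E = Add(4, Add(-70, Mul(-1, 2))) = Add(4, Add(-70, -2)) = Add(4, -72) = -68)
Pow(Add(E, -143), 2) = Pow(Add(-68, -143), 2) = Pow(-211, 2) = 44521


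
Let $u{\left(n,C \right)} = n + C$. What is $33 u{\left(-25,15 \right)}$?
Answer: $-330$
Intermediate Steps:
$u{\left(n,C \right)} = C + n$
$33 u{\left(-25,15 \right)} = 33 \left(15 - 25\right) = 33 \left(-10\right) = -330$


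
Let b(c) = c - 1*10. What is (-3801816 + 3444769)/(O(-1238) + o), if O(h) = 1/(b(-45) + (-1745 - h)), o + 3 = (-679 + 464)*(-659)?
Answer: -200660414/79625283 ≈ -2.5201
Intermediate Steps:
b(c) = -10 + c (b(c) = c - 10 = -10 + c)
o = 141682 (o = -3 + (-679 + 464)*(-659) = -3 - 215*(-659) = -3 + 141685 = 141682)
O(h) = 1/(-1800 - h) (O(h) = 1/((-10 - 45) + (-1745 - h)) = 1/(-55 + (-1745 - h)) = 1/(-1800 - h))
(-3801816 + 3444769)/(O(-1238) + o) = (-3801816 + 3444769)/(-1/(1800 - 1238) + 141682) = -357047/(-1/562 + 141682) = -357047/79625283/562 = -357047*562/79625283 = -200660414/79625283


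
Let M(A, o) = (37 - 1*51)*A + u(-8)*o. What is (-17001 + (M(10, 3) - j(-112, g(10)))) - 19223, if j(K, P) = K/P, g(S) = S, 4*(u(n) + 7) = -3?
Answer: -727521/20 ≈ -36376.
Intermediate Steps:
u(n) = -31/4 (u(n) = -7 + (¼)*(-3) = -7 - ¾ = -31/4)
M(A, o) = -14*A - 31*o/4 (M(A, o) = (37 - 1*51)*A - 31*o/4 = (37 - 51)*A - 31*o/4 = -14*A - 31*o/4)
(-17001 + (M(10, 3) - j(-112, g(10)))) - 19223 = (-17001 + ((-14*10 - 31/4*3) - (-112)/10)) - 19223 = (-17001 + ((-140 - 93/4) - (-112)/10)) - 19223 = (-17001 + (-653/4 - 1*(-56/5))) - 19223 = (-17001 + (-653/4 + 56/5)) - 19223 = (-17001 - 3041/20) - 19223 = -343061/20 - 19223 = -727521/20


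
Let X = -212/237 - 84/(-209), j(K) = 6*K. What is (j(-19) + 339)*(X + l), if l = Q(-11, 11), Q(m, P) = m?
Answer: -42694725/16511 ≈ -2585.8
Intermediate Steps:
X = -24400/49533 (X = -212*1/237 - 84*(-1/209) = -212/237 + 84/209 = -24400/49533 ≈ -0.49260)
l = -11
(j(-19) + 339)*(X + l) = (6*(-19) + 339)*(-24400/49533 - 11) = (-114 + 339)*(-569263/49533) = 225*(-569263/49533) = -42694725/16511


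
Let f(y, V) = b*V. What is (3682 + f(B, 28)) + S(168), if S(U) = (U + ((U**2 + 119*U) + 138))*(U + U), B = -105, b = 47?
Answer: 16308390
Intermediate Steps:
f(y, V) = 47*V
S(U) = 2*U*(138 + U**2 + 120*U) (S(U) = (U + (138 + U**2 + 119*U))*(2*U) = (138 + U**2 + 120*U)*(2*U) = 2*U*(138 + U**2 + 120*U))
(3682 + f(B, 28)) + S(168) = (3682 + 47*28) + 2*168*(138 + 168**2 + 120*168) = (3682 + 1316) + 2*168*(138 + 28224 + 20160) = 4998 + 2*168*48522 = 4998 + 16303392 = 16308390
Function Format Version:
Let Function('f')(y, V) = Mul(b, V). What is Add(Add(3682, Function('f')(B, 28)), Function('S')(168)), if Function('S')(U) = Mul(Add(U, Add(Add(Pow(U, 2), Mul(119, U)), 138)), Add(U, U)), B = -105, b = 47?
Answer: 16308390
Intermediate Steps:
Function('f')(y, V) = Mul(47, V)
Function('S')(U) = Mul(2, U, Add(138, Pow(U, 2), Mul(120, U))) (Function('S')(U) = Mul(Add(U, Add(138, Pow(U, 2), Mul(119, U))), Mul(2, U)) = Mul(Add(138, Pow(U, 2), Mul(120, U)), Mul(2, U)) = Mul(2, U, Add(138, Pow(U, 2), Mul(120, U))))
Add(Add(3682, Function('f')(B, 28)), Function('S')(168)) = Add(Add(3682, Mul(47, 28)), Mul(2, 168, Add(138, Pow(168, 2), Mul(120, 168)))) = Add(Add(3682, 1316), Mul(2, 168, Add(138, 28224, 20160))) = Add(4998, Mul(2, 168, 48522)) = Add(4998, 16303392) = 16308390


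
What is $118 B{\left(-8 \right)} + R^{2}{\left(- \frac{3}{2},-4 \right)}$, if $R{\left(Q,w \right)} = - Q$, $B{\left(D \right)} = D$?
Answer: $- \frac{3767}{4} \approx -941.75$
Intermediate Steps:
$118 B{\left(-8 \right)} + R^{2}{\left(- \frac{3}{2},-4 \right)} = 118 \left(-8\right) + \left(- \frac{-3}{2}\right)^{2} = -944 + \left(- \frac{-3}{2}\right)^{2} = -944 + \left(\left(-1\right) \left(- \frac{3}{2}\right)\right)^{2} = -944 + \left(\frac{3}{2}\right)^{2} = -944 + \frac{9}{4} = - \frac{3767}{4}$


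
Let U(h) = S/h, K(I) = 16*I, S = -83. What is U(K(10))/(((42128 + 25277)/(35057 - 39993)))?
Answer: 51211/1348100 ≈ 0.037988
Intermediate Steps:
U(h) = -83/h
U(K(10))/(((42128 + 25277)/(35057 - 39993))) = (-83/(16*10))/(((42128 + 25277)/(35057 - 39993))) = (-83/160)/((67405/(-4936))) = (-83*1/160)/((67405*(-1/4936))) = -83/(160*(-67405/4936)) = -83/160*(-4936/67405) = 51211/1348100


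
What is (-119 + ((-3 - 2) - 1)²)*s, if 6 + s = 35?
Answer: -2407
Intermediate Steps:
s = 29 (s = -6 + 35 = 29)
(-119 + ((-3 - 2) - 1)²)*s = (-119 + ((-3 - 2) - 1)²)*29 = (-119 + (-5 - 1)²)*29 = (-119 + (-6)²)*29 = (-119 + 36)*29 = -83*29 = -2407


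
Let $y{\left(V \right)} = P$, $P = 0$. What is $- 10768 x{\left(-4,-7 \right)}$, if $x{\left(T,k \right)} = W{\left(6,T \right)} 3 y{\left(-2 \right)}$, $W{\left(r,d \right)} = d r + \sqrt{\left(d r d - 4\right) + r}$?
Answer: $0$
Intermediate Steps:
$y{\left(V \right)} = 0$
$W{\left(r,d \right)} = \sqrt{-4 + r + r d^{2}} + d r$ ($W{\left(r,d \right)} = d r + \sqrt{\left(r d^{2} - 4\right) + r} = d r + \sqrt{\left(-4 + r d^{2}\right) + r} = d r + \sqrt{-4 + r + r d^{2}} = \sqrt{-4 + r + r d^{2}} + d r$)
$x{\left(T,k \right)} = 0$ ($x{\left(T,k \right)} = \left(\sqrt{-4 + 6 + 6 T^{2}} + T 6\right) 3 \cdot 0 = \left(\sqrt{2 + 6 T^{2}} + 6 T\right) 3 \cdot 0 = \left(3 \sqrt{2 + 6 T^{2}} + 18 T\right) 0 = 0$)
$- 10768 x{\left(-4,-7 \right)} = \left(-10768\right) 0 = 0$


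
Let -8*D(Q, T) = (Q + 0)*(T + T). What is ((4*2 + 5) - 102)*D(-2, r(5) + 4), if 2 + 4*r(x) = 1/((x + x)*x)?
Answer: -62389/400 ≈ -155.97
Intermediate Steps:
r(x) = -½ + 1/(8*x²) (r(x) = -½ + (1/((x + x)*x))/4 = -½ + (1/(((2*x))*x))/4 = -½ + ((1/(2*x))/x)/4 = -½ + (1/(2*x²))/4 = -½ + 1/(8*x²))
D(Q, T) = -Q*T/4 (D(Q, T) = -(Q + 0)*(T + T)/8 = -Q*2*T/8 = -Q*T/4)
((4*2 + 5) - 102)*D(-2, r(5) + 4) = ((4*2 + 5) - 102)*(-¼*(-2)*((-½ + (⅛)/5²) + 4)) = ((8 + 5) - 102)*(-¼*(-2)*((-½ + (⅛)*(1/25)) + 4)) = (13 - 102)*(-¼*(-2)*((-½ + 1/200) + 4)) = -(-89)*(-2)*(-99/200 + 4)/4 = -(-89)*(-2)*701/(4*200) = -89*701/400 = -62389/400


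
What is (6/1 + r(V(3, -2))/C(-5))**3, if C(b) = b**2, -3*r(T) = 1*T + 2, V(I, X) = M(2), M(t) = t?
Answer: 88716536/421875 ≈ 210.29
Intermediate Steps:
V(I, X) = 2
r(T) = -2/3 - T/3 (r(T) = -(1*T + 2)/3 = -(T + 2)/3 = -(2 + T)/3 = -2/3 - T/3)
(6/1 + r(V(3, -2))/C(-5))**3 = (6/1 + (-2/3 - 1/3*2)/((-5)**2))**3 = (6*1 + (-2/3 - 2/3)/25)**3 = (6 - 4/3*1/25)**3 = (6 - 4/75)**3 = (446/75)**3 = 88716536/421875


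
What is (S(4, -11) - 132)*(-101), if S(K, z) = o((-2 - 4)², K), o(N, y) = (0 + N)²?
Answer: -117564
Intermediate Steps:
o(N, y) = N²
S(K, z) = 1296 (S(K, z) = ((-2 - 4)²)² = ((-6)²)² = 36² = 1296)
(S(4, -11) - 132)*(-101) = (1296 - 132)*(-101) = 1164*(-101) = -117564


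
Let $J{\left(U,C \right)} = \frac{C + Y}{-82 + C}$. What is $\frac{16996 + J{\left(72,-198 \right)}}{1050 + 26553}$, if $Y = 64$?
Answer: $\frac{793169}{1288140} \approx 0.61575$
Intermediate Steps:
$J{\left(U,C \right)} = \frac{64 + C}{-82 + C}$ ($J{\left(U,C \right)} = \frac{C + 64}{-82 + C} = \frac{64 + C}{-82 + C}$)
$\frac{16996 + J{\left(72,-198 \right)}}{1050 + 26553} = \frac{16996 + \frac{64 - 198}{-82 - 198}}{1050 + 26553} = \frac{16996 + \frac{1}{-280} \left(-134\right)}{27603} = \left(16996 - - \frac{67}{140}\right) \frac{1}{27603} = \left(16996 + \frac{67}{140}\right) \frac{1}{27603} = \frac{2379507}{140} \cdot \frac{1}{27603} = \frac{793169}{1288140}$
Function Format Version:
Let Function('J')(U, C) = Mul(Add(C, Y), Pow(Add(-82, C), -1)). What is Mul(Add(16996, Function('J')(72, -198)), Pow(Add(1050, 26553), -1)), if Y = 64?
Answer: Rational(793169, 1288140) ≈ 0.61575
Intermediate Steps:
Function('J')(U, C) = Mul(Pow(Add(-82, C), -1), Add(64, C)) (Function('J')(U, C) = Mul(Add(C, 64), Pow(Add(-82, C), -1)) = Mul(Add(64, C), Pow(Add(-82, C), -1)) = Mul(Pow(Add(-82, C), -1), Add(64, C)))
Mul(Add(16996, Function('J')(72, -198)), Pow(Add(1050, 26553), -1)) = Mul(Add(16996, Mul(Pow(Add(-82, -198), -1), Add(64, -198))), Pow(Add(1050, 26553), -1)) = Mul(Add(16996, Mul(Pow(-280, -1), -134)), Pow(27603, -1)) = Mul(Add(16996, Mul(Rational(-1, 280), -134)), Rational(1, 27603)) = Mul(Add(16996, Rational(67, 140)), Rational(1, 27603)) = Mul(Rational(2379507, 140), Rational(1, 27603)) = Rational(793169, 1288140)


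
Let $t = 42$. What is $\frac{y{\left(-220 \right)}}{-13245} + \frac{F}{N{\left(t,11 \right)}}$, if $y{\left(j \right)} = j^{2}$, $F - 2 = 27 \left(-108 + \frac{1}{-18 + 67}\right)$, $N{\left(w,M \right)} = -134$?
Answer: $\frac{314609711}{17393334} \approx 18.088$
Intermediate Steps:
$F = - \frac{142759}{49}$ ($F = 2 + 27 \left(-108 + \frac{1}{-18 + 67}\right) = 2 + 27 \left(-108 + \frac{1}{49}\right) = 2 + 27 \left(- \frac{5291}{49}\right) = 2 - \frac{142857}{49} = - \frac{142759}{49} \approx -2913.4$)
$\frac{y{\left(-220 \right)}}{-13245} + \frac{F}{N{\left(t,11 \right)}} = \frac{\left(-220\right)^{2}}{-13245} - \frac{142759}{49 \left(-134\right)} = 48400 \left(- \frac{1}{13245}\right) - - \frac{142759}{6566} = - \frac{9680}{2649} + \frac{142759}{6566} = \frac{314609711}{17393334}$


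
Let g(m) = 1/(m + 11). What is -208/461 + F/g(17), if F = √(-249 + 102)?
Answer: -208/461 + 196*I*√3 ≈ -0.45119 + 339.48*I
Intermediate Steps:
g(m) = 1/(11 + m)
F = 7*I*√3 (F = √(-147) = 7*I*√3 ≈ 12.124*I)
-208/461 + F/g(17) = -208/461 + (7*I*√3)/(1/(11 + 17)) = -208*1/461 + (7*I*√3)/(1/28) = -208/461 + (7*I*√3)/(1/28) = -208/461 + (7*I*√3)*28 = -208/461 + 196*I*√3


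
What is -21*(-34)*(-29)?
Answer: -20706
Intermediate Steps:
-21*(-34)*(-29) = 714*(-29) = -20706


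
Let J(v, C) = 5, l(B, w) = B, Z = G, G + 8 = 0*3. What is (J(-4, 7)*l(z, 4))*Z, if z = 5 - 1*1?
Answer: -160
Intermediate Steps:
G = -8 (G = -8 + 0*3 = -8 + 0 = -8)
z = 4 (z = 5 - 1 = 4)
Z = -8
(J(-4, 7)*l(z, 4))*Z = (5*4)*(-8) = 20*(-8) = -160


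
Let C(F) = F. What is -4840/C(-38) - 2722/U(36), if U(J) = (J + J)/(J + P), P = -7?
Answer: -662791/684 ≈ -968.99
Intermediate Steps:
U(J) = 2*J/(-7 + J) (U(J) = (J + J)/(J - 7) = (2*J)/(-7 + J) = 2*J/(-7 + J))
-4840/C(-38) - 2722/U(36) = -4840/(-38) - 2722/(2*36/(-7 + 36)) = -4840*(-1/38) - 2722/(2*36/29) = 2420/19 - 2722/(2*36*(1/29)) = 2420/19 - 2722/72/29 = 2420/19 - 2722*29/72 = 2420/19 - 39469/36 = -662791/684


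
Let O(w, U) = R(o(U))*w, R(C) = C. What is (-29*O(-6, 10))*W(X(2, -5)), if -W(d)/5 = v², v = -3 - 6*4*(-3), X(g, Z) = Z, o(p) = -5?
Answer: 20710350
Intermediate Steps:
v = 69 (v = -3 - 24*(-3) = -3 - 1*(-72) = -3 + 72 = 69)
O(w, U) = -5*w
W(d) = -23805 (W(d) = -5*69² = -5*4761 = -23805)
(-29*O(-6, 10))*W(X(2, -5)) = -(-145)*(-6)*(-23805) = -29*30*(-23805) = -870*(-23805) = 20710350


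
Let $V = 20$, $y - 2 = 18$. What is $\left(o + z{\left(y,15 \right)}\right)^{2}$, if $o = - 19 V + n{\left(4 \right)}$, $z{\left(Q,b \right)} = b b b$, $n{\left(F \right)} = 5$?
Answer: $9000000$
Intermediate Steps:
$y = 20$ ($y = 2 + 18 = 20$)
$z{\left(Q,b \right)} = b^{3}$ ($z{\left(Q,b \right)} = b^{2} b = b^{3}$)
$o = -375$ ($o = \left(-19\right) 20 + 5 = -380 + 5 = -375$)
$\left(o + z{\left(y,15 \right)}\right)^{2} = \left(-375 + 15^{3}\right)^{2} = \left(-375 + 3375\right)^{2} = 3000^{2} = 9000000$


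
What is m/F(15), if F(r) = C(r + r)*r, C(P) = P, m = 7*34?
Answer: 119/225 ≈ 0.52889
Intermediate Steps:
m = 238
F(r) = 2*r² (F(r) = (r + r)*r = (2*r)*r = 2*r²)
m/F(15) = 238/((2*15²)) = 238/((2*225)) = 238/450 = 238*(1/450) = 119/225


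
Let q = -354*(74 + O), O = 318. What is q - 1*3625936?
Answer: -3764704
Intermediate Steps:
q = -138768 (q = -354*(74 + 318) = -354*392 = -138768)
q - 1*3625936 = -138768 - 1*3625936 = -138768 - 3625936 = -3764704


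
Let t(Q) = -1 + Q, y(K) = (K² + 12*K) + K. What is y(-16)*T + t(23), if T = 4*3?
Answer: 598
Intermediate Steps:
y(K) = K² + 13*K
T = 12
y(-16)*T + t(23) = -16*(13 - 16)*12 + (-1 + 23) = -16*(-3)*12 + 22 = 48*12 + 22 = 576 + 22 = 598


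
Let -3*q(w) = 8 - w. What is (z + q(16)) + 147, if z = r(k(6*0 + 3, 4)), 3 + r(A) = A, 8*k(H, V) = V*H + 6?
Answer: 1787/12 ≈ 148.92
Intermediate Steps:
k(H, V) = ¾ + H*V/8 (k(H, V) = (V*H + 6)/8 = (H*V + 6)/8 = (6 + H*V)/8 = ¾ + H*V/8)
r(A) = -3 + A
z = -¾ (z = -3 + (¾ + (⅛)*(6*0 + 3)*4) = -3 + (¾ + (⅛)*(0 + 3)*4) = -3 + (¾ + (⅛)*3*4) = -3 + (¾ + 3/2) = -3 + 9/4 = -¾ ≈ -0.75000)
q(w) = -8/3 + w/3 (q(w) = -(8 - w)/3 = -8/3 + w/3)
(z + q(16)) + 147 = (-¾ + (-8/3 + (⅓)*16)) + 147 = (-¾ + (-8/3 + 16/3)) + 147 = (-¾ + 8/3) + 147 = 23/12 + 147 = 1787/12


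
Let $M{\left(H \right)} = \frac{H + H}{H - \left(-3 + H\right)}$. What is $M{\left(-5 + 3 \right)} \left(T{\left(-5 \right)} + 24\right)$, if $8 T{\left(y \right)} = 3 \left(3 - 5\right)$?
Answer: $-31$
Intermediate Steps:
$M{\left(H \right)} = \frac{2 H}{3}$
$T{\left(y \right)} = - \frac{3}{4}$ ($T{\left(y \right)} = \frac{3 \left(3 - 5\right)}{8} = \frac{3 \left(-2\right)}{8} = \frac{1}{8} \left(-6\right) = - \frac{3}{4}$)
$M{\left(-5 + 3 \right)} \left(T{\left(-5 \right)} + 24\right) = \frac{2 \left(-5 + 3\right)}{3} \left(- \frac{3}{4} + 24\right) = \frac{2}{3} \left(-2\right) \frac{93}{4} = \left(- \frac{4}{3}\right) \frac{93}{4} = -31$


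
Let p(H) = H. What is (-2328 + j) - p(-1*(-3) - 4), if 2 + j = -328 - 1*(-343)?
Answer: -2314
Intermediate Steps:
j = 13 (j = -2 + (-328 - 1*(-343)) = -2 + (-328 + 343) = -2 + 15 = 13)
(-2328 + j) - p(-1*(-3) - 4) = (-2328 + 13) - (-1*(-3) - 4) = -2315 - (3 - 4) = -2315 - 1*(-1) = -2315 + 1 = -2314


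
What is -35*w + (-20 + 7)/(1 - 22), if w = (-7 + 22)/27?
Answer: -1186/63 ≈ -18.825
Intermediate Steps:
w = 5/9 (w = 15*(1/27) = 5/9 ≈ 0.55556)
-35*w + (-20 + 7)/(1 - 22) = -35*5/9 + (-20 + 7)/(1 - 22) = -175/9 - 13/(-21) = -175/9 - 13*(-1/21) = -175/9 + 13/21 = -1186/63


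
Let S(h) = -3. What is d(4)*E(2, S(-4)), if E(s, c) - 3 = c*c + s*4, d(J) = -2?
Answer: -40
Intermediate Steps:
E(s, c) = 3 + c² + 4*s (E(s, c) = 3 + (c*c + s*4) = 3 + (c² + 4*s) = 3 + c² + 4*s)
d(4)*E(2, S(-4)) = -2*(3 + (-3)² + 4*2) = -2*(3 + 9 + 8) = -2*20 = -40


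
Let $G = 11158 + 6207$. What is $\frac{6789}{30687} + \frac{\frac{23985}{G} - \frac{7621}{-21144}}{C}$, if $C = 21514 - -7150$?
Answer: $\frac{4764666895798513}{21530886283102272} \approx 0.22129$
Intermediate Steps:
$G = 17365$
$C = 28664$ ($C = 21514 + 7150 = 28664$)
$\frac{6789}{30687} + \frac{\frac{23985}{G} - \frac{7621}{-21144}}{C} = \frac{6789}{30687} + \frac{\frac{23985}{17365} - \frac{7621}{-21144}}{28664} = 6789 \cdot \frac{1}{30687} + \left(23985 \cdot \frac{1}{17365} - - \frac{7621}{21144}\right) \frac{1}{28664} = \frac{2263}{10229} + \left(\frac{4797}{3473} + \frac{7621}{21144}\right) \frac{1}{28664} = \frac{2263}{10229} + \frac{127895501}{73433112} \cdot \frac{1}{28664} = \frac{2263}{10229} + \frac{127895501}{2104886722368} = \frac{4764666895798513}{21530886283102272}$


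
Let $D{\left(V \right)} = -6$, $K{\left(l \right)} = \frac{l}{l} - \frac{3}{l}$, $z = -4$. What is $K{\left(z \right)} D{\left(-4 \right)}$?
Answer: $- \frac{21}{2} \approx -10.5$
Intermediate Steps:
$K{\left(l \right)} = 1 - \frac{3}{l}$
$K{\left(z \right)} D{\left(-4 \right)} = \frac{-3 - 4}{-4} \left(-6\right) = \left(- \frac{1}{4}\right) \left(-7\right) \left(-6\right) = \frac{7}{4} \left(-6\right) = - \frac{21}{2}$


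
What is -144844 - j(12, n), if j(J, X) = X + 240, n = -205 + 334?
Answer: -145213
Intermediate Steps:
n = 129
j(J, X) = 240 + X
-144844 - j(12, n) = -144844 - (240 + 129) = -144844 - 1*369 = -144844 - 369 = -145213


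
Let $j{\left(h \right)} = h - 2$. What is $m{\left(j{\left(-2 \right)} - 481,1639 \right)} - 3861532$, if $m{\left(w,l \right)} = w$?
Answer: $-3862017$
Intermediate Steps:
$j{\left(h \right)} = -2 + h$ ($j{\left(h \right)} = h - 2 = -2 + h$)
$m{\left(j{\left(-2 \right)} - 481,1639 \right)} - 3861532 = \left(\left(-2 - 2\right) - 481\right) - 3861532 = \left(-4 - 481\right) - 3861532 = -485 - 3861532 = -3862017$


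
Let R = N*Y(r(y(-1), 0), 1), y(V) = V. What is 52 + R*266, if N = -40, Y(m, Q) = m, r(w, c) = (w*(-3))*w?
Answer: 31972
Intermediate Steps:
r(w, c) = -3*w² (r(w, c) = (-3*w)*w = -3*w²)
R = 120 (R = -(-120)*(-1)² = -(-120) = -40*(-3) = 120)
52 + R*266 = 52 + 120*266 = 52 + 31920 = 31972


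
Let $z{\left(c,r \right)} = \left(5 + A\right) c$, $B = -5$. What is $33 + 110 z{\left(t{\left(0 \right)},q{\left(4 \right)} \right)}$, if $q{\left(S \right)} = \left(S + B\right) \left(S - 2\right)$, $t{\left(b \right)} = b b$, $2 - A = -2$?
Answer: $33$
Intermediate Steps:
$A = 4$ ($A = 2 - -2 = 2 + 2 = 4$)
$t{\left(b \right)} = b^{2}$
$q{\left(S \right)} = \left(-5 + S\right) \left(-2 + S\right)$ ($q{\left(S \right)} = \left(S - 5\right) \left(S - 2\right) = \left(-5 + S\right) \left(-2 + S\right)$)
$z{\left(c,r \right)} = 9 c$ ($z{\left(c,r \right)} = \left(5 + 4\right) c = 9 c$)
$33 + 110 z{\left(t{\left(0 \right)},q{\left(4 \right)} \right)} = 33 + 110 \cdot 9 \cdot 0^{2} = 33 + 110 \cdot 9 \cdot 0 = 33 + 110 \cdot 0 = 33 + 0 = 33$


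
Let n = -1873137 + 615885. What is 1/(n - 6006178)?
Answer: -1/7263430 ≈ -1.3768e-7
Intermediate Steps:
n = -1257252
1/(n - 6006178) = 1/(-1257252 - 6006178) = 1/(-7263430) = -1/7263430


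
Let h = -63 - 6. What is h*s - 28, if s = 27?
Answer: -1891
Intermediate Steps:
h = -69
h*s - 28 = -69*27 - 28 = -1863 - 28 = -1891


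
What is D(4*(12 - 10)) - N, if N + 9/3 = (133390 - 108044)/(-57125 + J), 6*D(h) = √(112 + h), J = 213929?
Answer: 222533/78402 + √30/3 ≈ 4.6641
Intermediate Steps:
D(h) = √(112 + h)/6
N = -222533/78402 (N = -3 + (133390 - 108044)/(-57125 + 213929) = -3 + 25346/156804 = -3 + 25346*(1/156804) = -3 + 12673/78402 = -222533/78402 ≈ -2.8384)
D(4*(12 - 10)) - N = √(112 + 4*(12 - 10))/6 - 1*(-222533/78402) = √(112 + 4*2)/6 + 222533/78402 = √(112 + 8)/6 + 222533/78402 = √120/6 + 222533/78402 = (2*√30)/6 + 222533/78402 = √30/3 + 222533/78402 = 222533/78402 + √30/3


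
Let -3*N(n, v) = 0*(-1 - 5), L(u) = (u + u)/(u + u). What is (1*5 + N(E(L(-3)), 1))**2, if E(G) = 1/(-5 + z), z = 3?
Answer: 25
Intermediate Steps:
L(u) = 1 (L(u) = (2*u)/((2*u)) = (2*u)*(1/(2*u)) = 1)
E(G) = -1/2 (E(G) = 1/(-5 + 3) = 1/(-2) = -1/2)
N(n, v) = 0 (N(n, v) = -0*(-1 - 5) = -0*(-6) = -1/3*0 = 0)
(1*5 + N(E(L(-3)), 1))**2 = (1*5 + 0)**2 = (5 + 0)**2 = 5**2 = 25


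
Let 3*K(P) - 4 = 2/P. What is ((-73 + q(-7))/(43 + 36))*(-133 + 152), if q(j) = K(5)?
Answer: -20387/1185 ≈ -17.204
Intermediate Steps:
K(P) = 4/3 + 2/(3*P) (K(P) = 4/3 + (2/P)/3 = 4/3 + 2/(3*P))
q(j) = 22/15 (q(j) = (⅔)*(1 + 2*5)/5 = (⅔)*(⅕)*(1 + 10) = (⅔)*(⅕)*11 = 22/15)
((-73 + q(-7))/(43 + 36))*(-133 + 152) = ((-73 + 22/15)/(43 + 36))*(-133 + 152) = -1073/15/79*19 = -1073/15*1/79*19 = -1073/1185*19 = -20387/1185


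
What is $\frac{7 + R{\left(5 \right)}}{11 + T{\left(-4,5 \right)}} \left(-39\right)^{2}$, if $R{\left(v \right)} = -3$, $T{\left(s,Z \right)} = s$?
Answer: $\frac{6084}{7} \approx 869.14$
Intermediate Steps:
$\frac{7 + R{\left(5 \right)}}{11 + T{\left(-4,5 \right)}} \left(-39\right)^{2} = \frac{7 - 3}{11 - 4} \left(-39\right)^{2} = \frac{4}{7} \cdot 1521 = \frac{6084}{7}$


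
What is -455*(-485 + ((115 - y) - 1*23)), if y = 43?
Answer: 198380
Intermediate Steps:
-455*(-485 + ((115 - y) - 1*23)) = -455*(-485 + ((115 - 1*43) - 1*23)) = -455*(-485 + ((115 - 43) - 23)) = -455*(-485 + (72 - 23)) = -455*(-485 + 49) = -455*(-436) = 198380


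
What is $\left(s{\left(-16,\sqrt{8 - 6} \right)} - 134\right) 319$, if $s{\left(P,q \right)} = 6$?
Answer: $-40832$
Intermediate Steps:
$\left(s{\left(-16,\sqrt{8 - 6} \right)} - 134\right) 319 = \left(6 - 134\right) 319 = \left(-128\right) 319 = -40832$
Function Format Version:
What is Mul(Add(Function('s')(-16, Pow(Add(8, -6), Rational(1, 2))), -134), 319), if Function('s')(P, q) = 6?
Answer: -40832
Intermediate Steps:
Mul(Add(Function('s')(-16, Pow(Add(8, -6), Rational(1, 2))), -134), 319) = Mul(Add(6, -134), 319) = Mul(-128, 319) = -40832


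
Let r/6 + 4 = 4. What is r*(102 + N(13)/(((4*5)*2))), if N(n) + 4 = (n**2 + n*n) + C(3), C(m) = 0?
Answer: 0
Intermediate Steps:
r = 0 (r = -24 + 6*4 = -24 + 24 = 0)
N(n) = -4 + 2*n**2 (N(n) = -4 + ((n**2 + n*n) + 0) = -4 + ((n**2 + n**2) + 0) = -4 + (2*n**2 + 0) = -4 + 2*n**2)
r*(102 + N(13)/(((4*5)*2))) = 0*(102 + (-4 + 2*13**2)/(((4*5)*2))) = 0*(102 + (-4 + 2*169)/((20*2))) = 0*(102 + (-4 + 338)/40) = 0*(102 + 334*(1/40)) = 0*(102 + 167/20) = 0*(2207/20) = 0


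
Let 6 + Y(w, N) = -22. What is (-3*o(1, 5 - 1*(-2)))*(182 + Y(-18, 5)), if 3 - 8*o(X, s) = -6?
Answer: -2079/4 ≈ -519.75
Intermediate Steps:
o(X, s) = 9/8 (o(X, s) = 3/8 - ⅛*(-6) = 3/8 + ¾ = 9/8)
Y(w, N) = -28 (Y(w, N) = -6 - 22 = -28)
(-3*o(1, 5 - 1*(-2)))*(182 + Y(-18, 5)) = (-3*9/8)*(182 - 28) = -27/8*154 = -2079/4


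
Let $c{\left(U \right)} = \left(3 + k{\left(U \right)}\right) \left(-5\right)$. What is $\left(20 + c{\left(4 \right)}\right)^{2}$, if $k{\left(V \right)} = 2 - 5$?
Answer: $400$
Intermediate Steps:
$k{\left(V \right)} = -3$
$c{\left(U \right)} = 0$ ($c{\left(U \right)} = \left(3 - 3\right) \left(-5\right) = 0 \left(-5\right) = 0$)
$\left(20 + c{\left(4 \right)}\right)^{2} = \left(20 + 0\right)^{2} = 20^{2} = 400$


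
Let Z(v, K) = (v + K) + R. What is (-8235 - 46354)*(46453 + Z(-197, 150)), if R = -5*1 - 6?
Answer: -2532656655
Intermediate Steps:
R = -11 (R = -5 - 6 = -11)
Z(v, K) = -11 + K + v (Z(v, K) = (v + K) - 11 = (K + v) - 11 = -11 + K + v)
(-8235 - 46354)*(46453 + Z(-197, 150)) = (-8235 - 46354)*(46453 + (-11 + 150 - 197)) = -54589*(46453 - 58) = -54589*46395 = -2532656655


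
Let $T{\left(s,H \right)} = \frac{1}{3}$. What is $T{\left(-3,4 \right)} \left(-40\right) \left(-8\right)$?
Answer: $\frac{320}{3} \approx 106.67$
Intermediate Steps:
$T{\left(s,H \right)} = \frac{1}{3}$
$T{\left(-3,4 \right)} \left(-40\right) \left(-8\right) = \frac{1}{3} \left(-40\right) \left(-8\right) = \left(- \frac{40}{3}\right) \left(-8\right) = \frac{320}{3}$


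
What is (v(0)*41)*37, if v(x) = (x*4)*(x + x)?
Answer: 0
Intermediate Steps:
v(x) = 8*x² (v(x) = (4*x)*(2*x) = 8*x²)
(v(0)*41)*37 = ((8*0²)*41)*37 = ((8*0)*41)*37 = (0*41)*37 = 0*37 = 0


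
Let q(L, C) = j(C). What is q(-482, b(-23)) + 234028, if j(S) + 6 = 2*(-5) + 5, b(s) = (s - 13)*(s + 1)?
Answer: 234017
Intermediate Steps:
b(s) = (1 + s)*(-13 + s) (b(s) = (-13 + s)*(1 + s) = (1 + s)*(-13 + s))
j(S) = -11 (j(S) = -6 + (2*(-5) + 5) = -6 + (-10 + 5) = -6 - 5 = -11)
q(L, C) = -11
q(-482, b(-23)) + 234028 = -11 + 234028 = 234017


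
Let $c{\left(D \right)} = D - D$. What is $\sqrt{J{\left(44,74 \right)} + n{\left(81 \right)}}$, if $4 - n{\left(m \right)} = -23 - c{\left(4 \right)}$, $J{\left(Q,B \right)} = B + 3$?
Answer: $2 \sqrt{26} \approx 10.198$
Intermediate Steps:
$c{\left(D \right)} = 0$
$J{\left(Q,B \right)} = 3 + B$
$n{\left(m \right)} = 27$ ($n{\left(m \right)} = 4 - \left(-23 - 0\right) = 4 - \left(-23 + 0\right) = 4 - -23 = 4 + 23 = 27$)
$\sqrt{J{\left(44,74 \right)} + n{\left(81 \right)}} = \sqrt{\left(3 + 74\right) + 27} = \sqrt{77 + 27} = \sqrt{104} = 2 \sqrt{26}$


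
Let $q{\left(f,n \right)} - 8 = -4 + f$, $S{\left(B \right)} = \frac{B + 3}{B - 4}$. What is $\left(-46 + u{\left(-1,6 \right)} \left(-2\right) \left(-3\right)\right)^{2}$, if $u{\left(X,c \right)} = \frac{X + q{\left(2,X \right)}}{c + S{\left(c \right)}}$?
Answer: $\frac{91204}{49} \approx 1861.3$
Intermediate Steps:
$S{\left(B \right)} = \frac{3 + B}{-4 + B}$
$q{\left(f,n \right)} = 4 + f$ ($q{\left(f,n \right)} = 8 + \left(-4 + f\right) = 4 + f$)
$u{\left(X,c \right)} = \frac{6 + X}{c + \frac{3 + c}{-4 + c}}$ ($u{\left(X,c \right)} = \frac{X + \left(4 + 2\right)}{c + \frac{3 + c}{-4 + c}} = \frac{X + 6}{c + \frac{3 + c}{-4 + c}} = \frac{6 + X}{c + \frac{3 + c}{-4 + c}}$)
$\left(-46 + u{\left(-1,6 \right)} \left(-2\right) \left(-3\right)\right)^{2} = \left(-46 + \frac{\left(-4 + 6\right) \left(6 - 1\right)}{3 + 6 + 6 \left(-4 + 6\right)} \left(-2\right) \left(-3\right)\right)^{2} = \left(-46 + \frac{1}{3 + 6 + 6 \cdot 2} \cdot 2 \cdot 5 \left(-2\right) \left(-3\right)\right)^{2} = \left(-46 + \frac{1}{3 + 6 + 12} \cdot 2 \cdot 5 \left(-2\right) \left(-3\right)\right)^{2} = \left(-46 + \frac{1}{21} \cdot 2 \cdot 5 \left(-2\right) \left(-3\right)\right)^{2} = \left(-46 + \frac{10}{21} \left(-2\right) \left(-3\right)\right)^{2} = \left(-46 - - \frac{20}{7}\right)^{2} = \left(-46 + \frac{20}{7}\right)^{2} = \left(- \frac{302}{7}\right)^{2} = \frac{91204}{49}$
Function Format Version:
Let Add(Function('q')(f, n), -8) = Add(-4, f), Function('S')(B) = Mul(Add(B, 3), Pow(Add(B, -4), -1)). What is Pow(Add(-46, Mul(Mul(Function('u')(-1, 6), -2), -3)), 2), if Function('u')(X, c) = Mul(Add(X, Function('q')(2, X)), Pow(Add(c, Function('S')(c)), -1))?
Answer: Rational(91204, 49) ≈ 1861.3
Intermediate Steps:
Function('S')(B) = Mul(Pow(Add(-4, B), -1), Add(3, B)) (Function('S')(B) = Mul(Add(3, B), Pow(Add(-4, B), -1)) = Mul(Pow(Add(-4, B), -1), Add(3, B)))
Function('q')(f, n) = Add(4, f) (Function('q')(f, n) = Add(8, Add(-4, f)) = Add(4, f))
Function('u')(X, c) = Mul(Pow(Add(c, Mul(Pow(Add(-4, c), -1), Add(3, c))), -1), Add(6, X)) (Function('u')(X, c) = Mul(Add(X, Add(4, 2)), Pow(Add(c, Mul(Pow(Add(-4, c), -1), Add(3, c))), -1)) = Mul(Add(X, 6), Pow(Add(c, Mul(Pow(Add(-4, c), -1), Add(3, c))), -1)) = Mul(Add(6, X), Pow(Add(c, Mul(Pow(Add(-4, c), -1), Add(3, c))), -1)) = Mul(Pow(Add(c, Mul(Pow(Add(-4, c), -1), Add(3, c))), -1), Add(6, X)))
Pow(Add(-46, Mul(Mul(Function('u')(-1, 6), -2), -3)), 2) = Pow(Add(-46, Mul(Mul(Mul(Pow(Add(3, 6, Mul(6, Add(-4, 6))), -1), Add(-4, 6), Add(6, -1)), -2), -3)), 2) = Pow(Add(-46, Mul(Mul(Mul(Pow(Add(3, 6, Mul(6, 2)), -1), 2, 5), -2), -3)), 2) = Pow(Add(-46, Mul(Mul(Mul(Pow(Add(3, 6, 12), -1), 2, 5), -2), -3)), 2) = Pow(Add(-46, Mul(Mul(Mul(Pow(21, -1), 2, 5), -2), -3)), 2) = Pow(Add(-46, Mul(Mul(Mul(Rational(1, 21), 2, 5), -2), -3)), 2) = Pow(Add(-46, Mul(Mul(Rational(10, 21), -2), -3)), 2) = Pow(Add(-46, Mul(Rational(-20, 21), -3)), 2) = Pow(Add(-46, Rational(20, 7)), 2) = Pow(Rational(-302, 7), 2) = Rational(91204, 49)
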